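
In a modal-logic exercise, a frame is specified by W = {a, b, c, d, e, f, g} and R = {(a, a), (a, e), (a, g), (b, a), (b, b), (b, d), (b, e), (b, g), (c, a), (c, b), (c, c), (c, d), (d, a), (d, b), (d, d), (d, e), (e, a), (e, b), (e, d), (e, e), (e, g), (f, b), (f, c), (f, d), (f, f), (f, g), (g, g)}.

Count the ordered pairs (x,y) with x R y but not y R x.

12

Enumerating: (a,g), (b,a), (b,g), (c,a), (c,b), (c,d), (d,a), (e,g), (f,b), (f,c), (f,d), (f,g).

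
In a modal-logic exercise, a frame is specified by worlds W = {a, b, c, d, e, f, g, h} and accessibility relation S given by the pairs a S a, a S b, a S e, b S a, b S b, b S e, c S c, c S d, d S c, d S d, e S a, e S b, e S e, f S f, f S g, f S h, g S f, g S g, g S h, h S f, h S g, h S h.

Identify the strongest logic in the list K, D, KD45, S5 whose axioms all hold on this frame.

S5

Serial (axiom D): yes — every world has a successor (e.g. a S a).
Euclidean (axiom 5): yes — any two successors of a common world are S-related.
Transitive (axiom 4): yes — every two-step S-path is closed by a direct edge.
Reflexive (axiom T): yes — every world is S-related to itself.
So F validates K, D, KD45, S5. The strongest is S5.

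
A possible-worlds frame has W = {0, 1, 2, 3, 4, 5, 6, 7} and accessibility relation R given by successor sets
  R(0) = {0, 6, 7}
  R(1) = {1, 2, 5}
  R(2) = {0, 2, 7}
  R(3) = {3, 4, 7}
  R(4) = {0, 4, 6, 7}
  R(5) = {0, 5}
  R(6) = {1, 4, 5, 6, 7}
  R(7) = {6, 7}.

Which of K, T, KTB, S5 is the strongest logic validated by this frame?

Reflexive (axiom T): yes — every world is R-related to itself.
Symmetric (axiom B): no — 0 R 6 but not 6 R 0.
Euclidean (axiom 5): no — 1 R 2 and 1 R 5, but not 2 R 5.
So F validates K, T; KTB would additionally require R to be symmetric. The strongest is T.

T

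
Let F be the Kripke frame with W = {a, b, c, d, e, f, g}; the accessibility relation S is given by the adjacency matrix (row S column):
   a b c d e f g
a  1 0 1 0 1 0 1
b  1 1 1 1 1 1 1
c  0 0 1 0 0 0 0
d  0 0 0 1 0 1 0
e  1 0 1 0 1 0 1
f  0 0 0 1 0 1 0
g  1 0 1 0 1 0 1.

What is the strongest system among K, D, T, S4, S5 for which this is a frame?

S4

Serial (axiom D): yes — every world has a successor (e.g. a S a).
Reflexive (axiom T): yes — every world is S-related to itself.
Transitive (axiom 4): yes — every two-step S-path is closed by a direct edge.
Euclidean (axiom 5): no — a S c and a S e, but not c S e.
So F validates K, D, T, S4; S5 would additionally require S to be Euclidean. The strongest is S4.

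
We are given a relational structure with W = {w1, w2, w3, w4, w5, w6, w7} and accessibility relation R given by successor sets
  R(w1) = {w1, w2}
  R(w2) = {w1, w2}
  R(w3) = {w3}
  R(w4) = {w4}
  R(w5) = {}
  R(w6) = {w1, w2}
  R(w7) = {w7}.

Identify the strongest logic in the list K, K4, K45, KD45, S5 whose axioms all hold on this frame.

Transitive (axiom 4): yes — every two-step R-path is closed by a direct edge.
Euclidean (axiom 5): yes — any two successors of a common world are R-related.
Serial (axiom D): no — w5 has no R-successor.
Reflexive (axiom T): no — w5 is not related to itself.
So F validates K, K4, K45; KD45 would additionally require R to be serial. The strongest is K45.

K45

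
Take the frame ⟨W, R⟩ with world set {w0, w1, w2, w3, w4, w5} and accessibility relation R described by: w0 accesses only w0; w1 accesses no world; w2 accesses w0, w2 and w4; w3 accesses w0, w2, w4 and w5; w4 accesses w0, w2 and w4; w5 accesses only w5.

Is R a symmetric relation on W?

No

Symmetric: no — w2 R w0 but not w0 R w2.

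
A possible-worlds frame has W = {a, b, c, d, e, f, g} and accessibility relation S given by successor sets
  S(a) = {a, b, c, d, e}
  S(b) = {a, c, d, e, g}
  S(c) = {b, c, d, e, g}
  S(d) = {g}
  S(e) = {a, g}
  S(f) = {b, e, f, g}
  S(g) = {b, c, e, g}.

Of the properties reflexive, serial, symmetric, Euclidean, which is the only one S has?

serial

Reflexive: no — b is not related to itself.
Serial: yes — every world has a successor (e.g. a S a).
Symmetric: no — a S c but not c S a.
Euclidean: no — a S d and a S b, but not d S b.
Only serial holds.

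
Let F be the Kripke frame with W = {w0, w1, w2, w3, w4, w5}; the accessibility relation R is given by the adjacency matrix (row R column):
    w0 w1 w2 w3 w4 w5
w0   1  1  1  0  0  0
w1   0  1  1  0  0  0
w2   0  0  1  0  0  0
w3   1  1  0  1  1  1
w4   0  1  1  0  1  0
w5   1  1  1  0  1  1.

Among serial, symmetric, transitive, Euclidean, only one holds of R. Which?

Serial: yes — every world has a successor (e.g. w0 R w0).
Symmetric: no — w0 R w1 but not w1 R w0.
Transitive: no — w3 R w0 and w0 R w2, but not w3 R w2.
Euclidean: no — w0 R w2 and w0 R w1, but not w2 R w1.
Only serial holds.

serial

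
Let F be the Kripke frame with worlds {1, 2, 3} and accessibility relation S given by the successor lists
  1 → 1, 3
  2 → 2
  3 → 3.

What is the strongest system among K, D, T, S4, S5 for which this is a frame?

S4

Serial (axiom D): yes — every world has a successor (e.g. 1 S 1).
Reflexive (axiom T): yes — every world is S-related to itself.
Transitive (axiom 4): yes — every two-step S-path is closed by a direct edge.
Euclidean (axiom 5): no — 1 S 3 and 1 S 1, but not 3 S 1.
So F validates K, D, T, S4; S5 would additionally require S to be Euclidean. The strongest is S4.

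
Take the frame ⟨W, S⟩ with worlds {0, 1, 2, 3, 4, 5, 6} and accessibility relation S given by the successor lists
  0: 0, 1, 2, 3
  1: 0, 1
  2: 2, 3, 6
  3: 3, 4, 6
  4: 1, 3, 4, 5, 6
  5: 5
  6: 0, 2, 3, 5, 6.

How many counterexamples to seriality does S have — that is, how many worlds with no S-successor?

S is serial; there are no such worlds.

0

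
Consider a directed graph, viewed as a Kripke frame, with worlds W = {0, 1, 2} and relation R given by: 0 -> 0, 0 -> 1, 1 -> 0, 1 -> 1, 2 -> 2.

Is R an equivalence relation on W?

Reflexive: yes — every world is R-related to itself.
Symmetric: yes — every pair in R has its reverse in R.
Transitive: yes — every two-step R-path is closed by a direct edge.
So R is an equivalence relation.

Yes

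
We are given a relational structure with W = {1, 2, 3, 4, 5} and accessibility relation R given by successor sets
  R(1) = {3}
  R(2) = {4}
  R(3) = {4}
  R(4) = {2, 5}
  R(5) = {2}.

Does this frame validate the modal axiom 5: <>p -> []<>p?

By correspondence theory, 5 is valid on a frame iff R is Euclidean.
Euclidean: no — 4 R 2 and 4 R 5, but not 2 R 5.

No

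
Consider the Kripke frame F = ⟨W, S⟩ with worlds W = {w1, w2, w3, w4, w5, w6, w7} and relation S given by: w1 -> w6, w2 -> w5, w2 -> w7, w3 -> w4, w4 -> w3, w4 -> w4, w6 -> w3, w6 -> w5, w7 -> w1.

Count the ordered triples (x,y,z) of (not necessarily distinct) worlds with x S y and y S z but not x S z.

6

Enumerating: (w1,w6,w3), (w1,w6,w5), (w2,w7,w1), (w3,w4,w3), (w6,w3,w4), (w7,w1,w6).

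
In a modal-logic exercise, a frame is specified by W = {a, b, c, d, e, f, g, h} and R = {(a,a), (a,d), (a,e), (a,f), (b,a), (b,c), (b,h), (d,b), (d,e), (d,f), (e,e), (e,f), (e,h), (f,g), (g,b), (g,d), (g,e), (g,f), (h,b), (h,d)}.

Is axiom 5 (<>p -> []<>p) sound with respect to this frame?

No

By correspondence theory, 5 is valid on a frame iff R is Euclidean.
Euclidean: no — a R e and a R d, but not e R d.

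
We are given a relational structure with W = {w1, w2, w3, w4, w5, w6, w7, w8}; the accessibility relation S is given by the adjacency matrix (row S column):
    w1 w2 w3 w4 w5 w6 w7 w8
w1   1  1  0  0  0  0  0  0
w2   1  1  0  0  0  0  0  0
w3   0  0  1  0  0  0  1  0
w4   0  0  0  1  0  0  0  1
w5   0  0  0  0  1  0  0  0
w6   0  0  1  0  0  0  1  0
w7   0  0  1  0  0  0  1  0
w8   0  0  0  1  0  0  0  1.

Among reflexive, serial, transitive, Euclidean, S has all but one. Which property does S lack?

reflexive

Reflexive: no — w6 is not related to itself.
Serial: yes — every world has a successor (e.g. w1 S w1).
Transitive: yes — every two-step S-path is closed by a direct edge.
Euclidean: yes — any two successors of a common world are S-related.
Only reflexive fails.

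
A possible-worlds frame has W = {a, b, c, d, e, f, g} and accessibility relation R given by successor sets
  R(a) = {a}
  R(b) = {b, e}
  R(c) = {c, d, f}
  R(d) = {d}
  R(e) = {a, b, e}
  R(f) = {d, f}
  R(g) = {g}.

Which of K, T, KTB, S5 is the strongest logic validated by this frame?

T

Reflexive (axiom T): yes — every world is R-related to itself.
Symmetric (axiom B): no — c R d but not d R c.
Euclidean (axiom 5): no — c R d and c R f, but not d R f.
So F validates K, T; KTB would additionally require R to be symmetric. The strongest is T.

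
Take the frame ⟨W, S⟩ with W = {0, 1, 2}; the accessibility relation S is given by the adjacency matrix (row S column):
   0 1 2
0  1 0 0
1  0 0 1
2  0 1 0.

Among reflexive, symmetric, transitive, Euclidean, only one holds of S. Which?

symmetric

Reflexive: no — 1 is not related to itself.
Symmetric: yes — every pair in S has its reverse in S.
Transitive: no — 1 S 2 and 2 S 1, but not 1 S 1.
Euclidean: no — 1 S 2 and 1 S 2, but not 2 S 2.
Only symmetric holds.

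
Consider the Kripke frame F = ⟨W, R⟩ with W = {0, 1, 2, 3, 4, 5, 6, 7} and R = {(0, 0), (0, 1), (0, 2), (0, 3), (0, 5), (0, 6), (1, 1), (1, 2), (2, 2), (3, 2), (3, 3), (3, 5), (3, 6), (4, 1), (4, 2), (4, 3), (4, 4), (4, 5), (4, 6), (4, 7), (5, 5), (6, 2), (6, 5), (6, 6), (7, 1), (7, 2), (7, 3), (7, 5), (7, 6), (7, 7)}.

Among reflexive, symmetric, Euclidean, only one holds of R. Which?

Reflexive: yes — every world is R-related to itself.
Symmetric: no — 0 R 1 but not 1 R 0.
Euclidean: no — 0 R 1 and 0 R 3, but not 1 R 3.
Only reflexive holds.

reflexive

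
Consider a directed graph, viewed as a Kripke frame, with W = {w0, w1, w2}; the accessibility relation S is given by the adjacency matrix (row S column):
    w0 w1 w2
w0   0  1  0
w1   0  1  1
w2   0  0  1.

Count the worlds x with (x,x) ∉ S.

Enumerating: w0.

1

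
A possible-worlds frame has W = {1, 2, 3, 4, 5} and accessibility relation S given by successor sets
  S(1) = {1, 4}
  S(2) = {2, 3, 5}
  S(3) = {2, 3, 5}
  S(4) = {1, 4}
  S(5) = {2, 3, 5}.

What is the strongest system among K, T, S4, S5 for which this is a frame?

S5

Reflexive (axiom T): yes — every world is S-related to itself.
Transitive (axiom 4): yes — every two-step S-path is closed by a direct edge.
Euclidean (axiom 5): yes — any two successors of a common world are S-related.
So F validates K, T, S4, S5. The strongest is S5.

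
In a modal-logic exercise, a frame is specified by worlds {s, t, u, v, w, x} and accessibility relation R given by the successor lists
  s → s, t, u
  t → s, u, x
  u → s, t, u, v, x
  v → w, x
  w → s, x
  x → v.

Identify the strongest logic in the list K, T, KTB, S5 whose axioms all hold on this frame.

K

Reflexive (axiom T): no — t is not related to itself.
Symmetric (axiom B): no — t R x but not x R t.
Euclidean (axiom 5): no — t R s and t R x, but not s R x.
So F validates K; T would additionally require R to be reflexive. The strongest is K.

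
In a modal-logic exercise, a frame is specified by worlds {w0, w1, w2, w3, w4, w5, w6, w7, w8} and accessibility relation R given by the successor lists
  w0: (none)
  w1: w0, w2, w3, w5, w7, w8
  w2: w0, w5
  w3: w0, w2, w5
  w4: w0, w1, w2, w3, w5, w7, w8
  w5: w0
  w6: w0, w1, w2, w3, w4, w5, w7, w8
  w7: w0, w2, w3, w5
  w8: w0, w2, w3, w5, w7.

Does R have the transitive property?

Transitive: yes — every two-step R-path is closed by a direct edge.

Yes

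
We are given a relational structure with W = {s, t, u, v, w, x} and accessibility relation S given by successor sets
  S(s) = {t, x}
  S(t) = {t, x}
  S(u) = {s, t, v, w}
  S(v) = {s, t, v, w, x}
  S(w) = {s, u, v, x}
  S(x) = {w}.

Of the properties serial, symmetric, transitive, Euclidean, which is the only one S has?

serial

Serial: yes — every world has a successor (e.g. s S t).
Symmetric: no — s S t but not t S s.
Transitive: no — s S x and x S w, but not s S w.
Euclidean: no — s S x and s S t, but not x S t.
Only serial holds.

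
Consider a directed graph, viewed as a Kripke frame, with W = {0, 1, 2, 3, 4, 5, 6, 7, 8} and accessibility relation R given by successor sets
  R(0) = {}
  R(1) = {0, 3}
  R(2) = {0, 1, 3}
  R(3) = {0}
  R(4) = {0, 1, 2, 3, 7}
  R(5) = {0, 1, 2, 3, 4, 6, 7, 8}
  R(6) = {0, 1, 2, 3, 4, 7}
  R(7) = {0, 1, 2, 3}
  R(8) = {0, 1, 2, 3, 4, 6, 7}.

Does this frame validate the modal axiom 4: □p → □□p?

Yes

By correspondence theory, 4 is valid on a frame iff R is transitive.
Transitive: yes — every two-step R-path is closed by a direct edge.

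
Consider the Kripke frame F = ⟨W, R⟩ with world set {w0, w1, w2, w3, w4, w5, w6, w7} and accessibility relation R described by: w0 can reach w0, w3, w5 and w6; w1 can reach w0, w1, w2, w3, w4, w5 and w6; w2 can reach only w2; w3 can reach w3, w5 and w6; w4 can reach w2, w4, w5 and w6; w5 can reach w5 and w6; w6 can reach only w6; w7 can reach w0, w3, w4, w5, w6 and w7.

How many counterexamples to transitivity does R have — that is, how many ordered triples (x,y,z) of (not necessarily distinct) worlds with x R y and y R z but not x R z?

Enumerating: (w7,w4,w2).

1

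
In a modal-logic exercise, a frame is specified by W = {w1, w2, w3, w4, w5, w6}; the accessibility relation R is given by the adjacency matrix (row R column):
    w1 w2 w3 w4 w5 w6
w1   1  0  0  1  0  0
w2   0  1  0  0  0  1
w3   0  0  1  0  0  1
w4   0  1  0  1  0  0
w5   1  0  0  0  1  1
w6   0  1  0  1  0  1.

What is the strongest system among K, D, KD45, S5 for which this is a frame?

D

Serial (axiom D): yes — every world has a successor (e.g. w1 R w1).
Euclidean (axiom 5): no — w5 R w1 and w5 R w6, but not w1 R w6.
Transitive (axiom 4): no — w1 R w4 and w4 R w2, but not w1 R w2.
Reflexive (axiom T): yes — every world is R-related to itself.
So F validates K, D; KD45 would additionally require R to be Euclidean and transitive. The strongest is D.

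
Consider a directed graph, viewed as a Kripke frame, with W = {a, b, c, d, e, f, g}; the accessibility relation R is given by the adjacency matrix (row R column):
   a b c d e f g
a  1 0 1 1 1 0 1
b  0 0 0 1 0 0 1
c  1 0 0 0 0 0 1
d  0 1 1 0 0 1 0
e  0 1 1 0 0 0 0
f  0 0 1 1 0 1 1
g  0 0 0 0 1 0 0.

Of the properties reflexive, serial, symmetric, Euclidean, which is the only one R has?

serial

Reflexive: no — b is not related to itself.
Serial: yes — every world has a successor (e.g. a R a).
Symmetric: no — a R d but not d R a.
Euclidean: no — a R c and a R d, but not c R d.
Only serial holds.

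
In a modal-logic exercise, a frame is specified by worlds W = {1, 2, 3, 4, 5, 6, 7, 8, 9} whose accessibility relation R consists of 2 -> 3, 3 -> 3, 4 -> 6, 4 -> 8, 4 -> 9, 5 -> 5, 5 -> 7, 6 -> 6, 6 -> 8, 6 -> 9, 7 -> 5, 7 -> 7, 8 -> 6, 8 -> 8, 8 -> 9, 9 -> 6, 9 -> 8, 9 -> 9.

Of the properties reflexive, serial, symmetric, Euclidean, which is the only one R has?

Reflexive: no — 1 is not related to itself.
Serial: no — 1 has no R-successor.
Symmetric: no — 2 R 3 but not 3 R 2.
Euclidean: yes — any two successors of a common world are R-related.
Only Euclidean holds.

Euclidean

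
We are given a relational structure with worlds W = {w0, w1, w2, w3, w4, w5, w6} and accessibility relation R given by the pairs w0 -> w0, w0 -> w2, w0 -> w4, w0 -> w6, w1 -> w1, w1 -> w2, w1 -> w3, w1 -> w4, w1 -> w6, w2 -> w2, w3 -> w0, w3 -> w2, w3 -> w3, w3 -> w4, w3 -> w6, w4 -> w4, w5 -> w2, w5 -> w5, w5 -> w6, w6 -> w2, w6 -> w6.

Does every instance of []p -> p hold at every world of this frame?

By correspondence theory, T is valid on a frame iff R is reflexive.
Reflexive: yes — every world is R-related to itself.

Yes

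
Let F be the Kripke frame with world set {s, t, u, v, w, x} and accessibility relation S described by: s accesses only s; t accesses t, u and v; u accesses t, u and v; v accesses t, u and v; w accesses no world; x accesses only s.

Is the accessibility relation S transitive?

Yes

Transitive: yes — every two-step S-path is closed by a direct edge.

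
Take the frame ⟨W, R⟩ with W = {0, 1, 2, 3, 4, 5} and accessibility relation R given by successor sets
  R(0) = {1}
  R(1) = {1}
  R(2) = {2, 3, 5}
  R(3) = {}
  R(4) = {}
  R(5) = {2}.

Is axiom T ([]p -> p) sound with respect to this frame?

The schema T characterises exactly the reflexive frames.
Reflexive: no — 0 is not related to itself.

No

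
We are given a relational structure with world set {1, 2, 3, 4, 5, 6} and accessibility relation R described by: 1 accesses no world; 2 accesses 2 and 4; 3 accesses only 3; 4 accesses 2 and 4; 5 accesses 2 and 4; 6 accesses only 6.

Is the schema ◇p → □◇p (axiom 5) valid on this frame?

Yes

The schema 5 characterises exactly the Euclidean frames.
Euclidean: yes — any two successors of a common world are R-related.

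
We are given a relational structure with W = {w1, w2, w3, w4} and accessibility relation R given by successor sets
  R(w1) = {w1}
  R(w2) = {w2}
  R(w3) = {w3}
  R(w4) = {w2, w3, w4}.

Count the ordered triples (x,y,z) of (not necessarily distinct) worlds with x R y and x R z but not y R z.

Enumerating: (w4,w2,w3), (w4,w2,w4), (w4,w3,w2), (w4,w3,w4).

4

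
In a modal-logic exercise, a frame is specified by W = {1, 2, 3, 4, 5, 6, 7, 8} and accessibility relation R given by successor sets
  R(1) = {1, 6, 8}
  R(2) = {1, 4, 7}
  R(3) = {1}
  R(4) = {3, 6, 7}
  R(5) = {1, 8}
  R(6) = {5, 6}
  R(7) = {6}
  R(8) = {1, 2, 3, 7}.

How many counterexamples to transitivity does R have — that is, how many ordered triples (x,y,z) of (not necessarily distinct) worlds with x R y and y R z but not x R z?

Enumerating: (1,6,5), (1,8,2), (1,8,3), (1,8,7), (2,1,6), (2,1,8), (2,4,3), (2,4,6), (2,7,6), (3,1,6), (3,1,8), (4,3,1), … and 12 more.
Total: 24.

24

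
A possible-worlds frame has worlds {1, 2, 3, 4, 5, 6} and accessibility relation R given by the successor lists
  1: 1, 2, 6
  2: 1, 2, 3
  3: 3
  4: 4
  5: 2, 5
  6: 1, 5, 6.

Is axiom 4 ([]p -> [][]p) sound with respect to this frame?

No

By correspondence theory, 4 is valid on a frame iff R is transitive.
Transitive: no — 1 R 2 and 2 R 3, but not 1 R 3.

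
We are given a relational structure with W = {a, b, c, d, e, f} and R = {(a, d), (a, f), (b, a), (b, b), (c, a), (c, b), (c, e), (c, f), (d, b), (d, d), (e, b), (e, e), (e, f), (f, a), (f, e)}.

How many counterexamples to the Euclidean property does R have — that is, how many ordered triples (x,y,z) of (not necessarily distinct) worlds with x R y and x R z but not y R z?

21

Enumerating: (a,d,f), (a,f,d), (a,f,f), (b,a,a), (b,a,b), (c,a,a), (c,a,b), (c,a,e), (c,b,e), (c,b,f), (c,e,a), (c,f,b), … and 9 more.
Total: 21.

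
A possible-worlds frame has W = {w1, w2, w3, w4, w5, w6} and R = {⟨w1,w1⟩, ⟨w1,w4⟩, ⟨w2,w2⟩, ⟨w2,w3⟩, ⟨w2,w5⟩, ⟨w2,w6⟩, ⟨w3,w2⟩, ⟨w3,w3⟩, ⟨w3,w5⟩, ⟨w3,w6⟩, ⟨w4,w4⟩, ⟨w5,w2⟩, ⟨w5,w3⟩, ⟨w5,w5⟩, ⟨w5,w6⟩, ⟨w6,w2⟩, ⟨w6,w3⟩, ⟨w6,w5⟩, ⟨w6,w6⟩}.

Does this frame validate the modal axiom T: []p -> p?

The schema T characterises exactly the reflexive frames.
Reflexive: yes — every world is R-related to itself.

Yes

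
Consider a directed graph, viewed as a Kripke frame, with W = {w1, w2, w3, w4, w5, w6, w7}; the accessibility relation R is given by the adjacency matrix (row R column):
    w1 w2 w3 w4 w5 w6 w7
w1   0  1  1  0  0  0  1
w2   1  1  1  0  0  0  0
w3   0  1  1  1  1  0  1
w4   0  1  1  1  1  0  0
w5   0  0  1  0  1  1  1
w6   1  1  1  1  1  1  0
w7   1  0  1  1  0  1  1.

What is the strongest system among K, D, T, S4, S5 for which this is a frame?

Serial (axiom D): yes — every world has a successor (e.g. w1 R w2).
Reflexive (axiom T): no — w1 is not related to itself.
Transitive (axiom 4): no — w1 R w3 and w3 R w4, but not w1 R w4.
Euclidean (axiom 5): no — w1 R w2 and w1 R w7, but not w2 R w7.
So F validates K, D; T would additionally require R to be reflexive. The strongest is D.

D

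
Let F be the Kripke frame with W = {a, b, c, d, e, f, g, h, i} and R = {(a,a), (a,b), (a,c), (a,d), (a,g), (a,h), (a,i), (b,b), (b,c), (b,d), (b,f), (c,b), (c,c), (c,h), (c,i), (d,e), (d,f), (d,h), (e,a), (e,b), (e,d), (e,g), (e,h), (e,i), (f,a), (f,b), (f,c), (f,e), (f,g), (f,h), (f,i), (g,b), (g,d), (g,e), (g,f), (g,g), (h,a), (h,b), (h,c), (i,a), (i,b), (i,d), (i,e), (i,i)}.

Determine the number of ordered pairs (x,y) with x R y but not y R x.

Enumerating: (a,b), (a,c), (a,d), (a,g), (b,d), (c,i), (d,f), (d,h), (e,a), (e,b), (e,h), (f,a), … and 9 more.
Total: 21.

21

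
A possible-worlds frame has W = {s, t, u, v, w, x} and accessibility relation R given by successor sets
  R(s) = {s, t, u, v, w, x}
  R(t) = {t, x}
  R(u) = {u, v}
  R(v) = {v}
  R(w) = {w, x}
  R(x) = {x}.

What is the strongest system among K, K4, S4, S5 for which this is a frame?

S4

Transitive (axiom 4): yes — every two-step R-path is closed by a direct edge.
Reflexive (axiom T): yes — every world is R-related to itself.
Euclidean (axiom 5): no — s R t and s R u, but not t R u.
So F validates K, K4, S4; S5 would additionally require R to be Euclidean. The strongest is S4.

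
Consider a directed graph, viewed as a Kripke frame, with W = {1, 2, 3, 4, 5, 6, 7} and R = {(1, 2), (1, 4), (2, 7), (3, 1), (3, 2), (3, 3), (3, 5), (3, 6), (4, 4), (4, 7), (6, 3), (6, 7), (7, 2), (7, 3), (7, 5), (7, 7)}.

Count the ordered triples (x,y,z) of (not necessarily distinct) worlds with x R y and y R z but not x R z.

Enumerating: (1,2,7), (1,4,7), (2,7,2), (2,7,3), (2,7,5), (3,1,4), (3,2,7), (3,6,7), (4,7,2), (4,7,3), (4,7,5), (6,3,1), … and 7 more.
Total: 19.

19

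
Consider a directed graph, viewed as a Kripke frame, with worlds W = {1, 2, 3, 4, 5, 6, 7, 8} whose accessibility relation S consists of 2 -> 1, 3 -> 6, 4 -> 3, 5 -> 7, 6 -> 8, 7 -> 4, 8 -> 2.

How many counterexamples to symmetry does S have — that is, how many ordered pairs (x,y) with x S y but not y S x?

Enumerating: (2,1), (3,6), (4,3), (5,7), (6,8), (7,4), (8,2).

7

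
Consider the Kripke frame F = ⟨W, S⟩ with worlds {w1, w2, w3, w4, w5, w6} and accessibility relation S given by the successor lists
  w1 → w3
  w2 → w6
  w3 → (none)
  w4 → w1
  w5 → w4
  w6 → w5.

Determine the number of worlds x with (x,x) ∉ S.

6

Enumerating: w1, w2, w3, w4, w5, w6.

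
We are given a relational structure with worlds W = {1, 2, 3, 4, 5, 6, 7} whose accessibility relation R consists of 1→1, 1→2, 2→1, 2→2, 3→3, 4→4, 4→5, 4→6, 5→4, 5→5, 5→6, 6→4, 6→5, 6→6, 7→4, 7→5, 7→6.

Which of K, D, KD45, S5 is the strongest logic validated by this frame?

KD45

Serial (axiom D): yes — every world has a successor (e.g. 1 R 1).
Euclidean (axiom 5): yes — any two successors of a common world are R-related.
Transitive (axiom 4): yes — every two-step R-path is closed by a direct edge.
Reflexive (axiom T): no — 7 is not related to itself.
So F validates K, D, KD45; S5 would additionally require R to be reflexive. The strongest is KD45.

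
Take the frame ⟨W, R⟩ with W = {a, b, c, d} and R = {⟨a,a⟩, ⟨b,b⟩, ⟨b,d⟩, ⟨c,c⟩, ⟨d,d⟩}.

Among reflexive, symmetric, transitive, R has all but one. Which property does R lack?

symmetric

Reflexive: yes — every world is R-related to itself.
Symmetric: no — b R d but not d R b.
Transitive: yes — every two-step R-path is closed by a direct edge.
Only symmetric fails.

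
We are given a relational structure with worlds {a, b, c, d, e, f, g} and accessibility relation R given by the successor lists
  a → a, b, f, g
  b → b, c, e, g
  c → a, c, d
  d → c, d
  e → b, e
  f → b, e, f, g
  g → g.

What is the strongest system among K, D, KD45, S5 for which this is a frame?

Serial (axiom D): yes — every world has a successor (e.g. a R a).
Euclidean (axiom 5): no — a R b and a R f, but not b R f.
Transitive (axiom 4): no — a R b and b R c, but not a R c.
Reflexive (axiom T): yes — every world is R-related to itself.
So F validates K, D; KD45 would additionally require R to be Euclidean and transitive. The strongest is D.

D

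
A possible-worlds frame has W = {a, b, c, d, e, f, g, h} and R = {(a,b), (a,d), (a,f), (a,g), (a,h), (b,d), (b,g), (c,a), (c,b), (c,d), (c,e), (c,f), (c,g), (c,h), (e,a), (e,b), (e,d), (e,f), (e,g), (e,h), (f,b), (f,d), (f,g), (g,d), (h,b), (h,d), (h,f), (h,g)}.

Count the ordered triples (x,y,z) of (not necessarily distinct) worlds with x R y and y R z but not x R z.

R is transitive; there are no such tuples.

0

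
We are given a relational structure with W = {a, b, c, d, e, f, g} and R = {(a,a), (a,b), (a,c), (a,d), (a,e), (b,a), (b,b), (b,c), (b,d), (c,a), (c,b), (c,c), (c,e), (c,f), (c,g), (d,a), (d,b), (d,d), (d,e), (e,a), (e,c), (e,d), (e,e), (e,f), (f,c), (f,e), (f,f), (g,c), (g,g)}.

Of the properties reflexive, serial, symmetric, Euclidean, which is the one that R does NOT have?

Reflexive: yes — every world is R-related to itself.
Serial: yes — every world has a successor (e.g. a R a).
Symmetric: yes — every pair in R has its reverse in R.
Euclidean: no — a R b and a R e, but not b R e.
Only Euclidean fails.

Euclidean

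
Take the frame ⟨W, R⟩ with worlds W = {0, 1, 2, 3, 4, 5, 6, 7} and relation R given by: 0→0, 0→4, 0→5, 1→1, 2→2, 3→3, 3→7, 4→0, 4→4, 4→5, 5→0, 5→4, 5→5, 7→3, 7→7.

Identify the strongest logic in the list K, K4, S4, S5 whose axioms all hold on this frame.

K4

Transitive (axiom 4): yes — every two-step R-path is closed by a direct edge.
Reflexive (axiom T): no — 6 is not related to itself.
Euclidean (axiom 5): yes — any two successors of a common world are R-related.
So F validates K, K4; S4 would additionally require R to be reflexive. The strongest is K4.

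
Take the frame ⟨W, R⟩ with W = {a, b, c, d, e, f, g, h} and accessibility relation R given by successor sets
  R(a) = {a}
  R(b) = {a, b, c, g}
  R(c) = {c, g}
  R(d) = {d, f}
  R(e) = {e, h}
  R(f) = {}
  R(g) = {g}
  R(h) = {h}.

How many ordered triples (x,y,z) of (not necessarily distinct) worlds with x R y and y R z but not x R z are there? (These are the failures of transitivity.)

0

R is transitive; there are no such tuples.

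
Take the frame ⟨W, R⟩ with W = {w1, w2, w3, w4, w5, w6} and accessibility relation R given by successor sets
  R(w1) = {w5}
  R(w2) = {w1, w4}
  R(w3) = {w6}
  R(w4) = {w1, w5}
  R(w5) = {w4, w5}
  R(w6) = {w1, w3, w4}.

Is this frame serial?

Yes

Serial: yes — every world has a successor (e.g. w1 R w5).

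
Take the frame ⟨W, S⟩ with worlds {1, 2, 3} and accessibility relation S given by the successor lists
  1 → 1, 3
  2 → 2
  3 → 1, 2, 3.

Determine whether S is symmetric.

Symmetric: no — 3 S 2 but not 2 S 3.

No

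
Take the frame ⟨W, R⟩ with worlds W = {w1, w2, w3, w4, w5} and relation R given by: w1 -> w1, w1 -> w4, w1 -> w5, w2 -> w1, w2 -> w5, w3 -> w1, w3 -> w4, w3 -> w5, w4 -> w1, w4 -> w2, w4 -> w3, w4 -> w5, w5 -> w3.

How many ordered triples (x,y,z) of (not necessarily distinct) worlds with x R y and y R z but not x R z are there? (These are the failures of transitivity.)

Enumerating: (w1,w4,w2), (w1,w4,w3), (w1,w5,w3), (w2,w1,w4), (w2,w5,w3), (w3,w4,w2), (w3,w4,w3), (w3,w5,w3), (w4,w1,w4), (w4,w3,w4), (w5,w3,w1), (w5,w3,w4), (w5,w3,w5).

13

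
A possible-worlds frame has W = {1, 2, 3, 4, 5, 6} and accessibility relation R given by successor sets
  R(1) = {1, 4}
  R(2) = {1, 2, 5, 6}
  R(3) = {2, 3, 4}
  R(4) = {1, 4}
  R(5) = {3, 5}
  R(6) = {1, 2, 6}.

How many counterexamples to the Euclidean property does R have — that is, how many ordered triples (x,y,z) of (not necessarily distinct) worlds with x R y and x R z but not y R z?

14

Enumerating: (2,1,2), (2,1,5), (2,1,6), (2,5,1), (2,5,2), (2,5,6), (2,6,5), (3,2,3), (3,2,4), (3,4,2), (3,4,3), (5,3,5), (6,1,2), (6,1,6).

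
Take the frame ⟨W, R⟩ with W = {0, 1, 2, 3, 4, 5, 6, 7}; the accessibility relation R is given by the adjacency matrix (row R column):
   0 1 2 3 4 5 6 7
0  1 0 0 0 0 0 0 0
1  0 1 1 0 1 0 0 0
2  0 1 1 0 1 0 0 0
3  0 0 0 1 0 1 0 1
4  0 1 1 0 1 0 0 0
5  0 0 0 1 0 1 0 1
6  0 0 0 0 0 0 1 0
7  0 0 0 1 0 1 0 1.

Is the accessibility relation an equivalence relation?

Yes

Reflexive: yes — every world is R-related to itself.
Symmetric: yes — every pair in R has its reverse in R.
Transitive: yes — every two-step R-path is closed by a direct edge.
So R is an equivalence relation.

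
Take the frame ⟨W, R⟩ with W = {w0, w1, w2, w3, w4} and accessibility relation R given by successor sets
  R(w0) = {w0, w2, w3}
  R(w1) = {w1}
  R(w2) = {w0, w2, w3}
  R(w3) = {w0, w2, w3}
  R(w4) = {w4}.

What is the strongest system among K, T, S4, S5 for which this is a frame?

S5

Reflexive (axiom T): yes — every world is R-related to itself.
Transitive (axiom 4): yes — every two-step R-path is closed by a direct edge.
Euclidean (axiom 5): yes — any two successors of a common world are R-related.
So F validates K, T, S4, S5. The strongest is S5.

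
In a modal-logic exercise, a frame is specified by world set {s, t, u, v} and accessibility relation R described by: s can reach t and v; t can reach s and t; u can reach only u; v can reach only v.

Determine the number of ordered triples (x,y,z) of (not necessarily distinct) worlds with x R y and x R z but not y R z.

3

Enumerating: (s,t,v), (s,v,t), (t,s,s).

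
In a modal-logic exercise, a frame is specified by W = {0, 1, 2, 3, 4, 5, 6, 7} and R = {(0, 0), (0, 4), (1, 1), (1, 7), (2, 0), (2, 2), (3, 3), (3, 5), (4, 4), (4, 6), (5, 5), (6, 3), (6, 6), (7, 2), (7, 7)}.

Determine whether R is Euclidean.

No

Euclidean: no — 0 R 4 and 0 R 0, but not 4 R 0.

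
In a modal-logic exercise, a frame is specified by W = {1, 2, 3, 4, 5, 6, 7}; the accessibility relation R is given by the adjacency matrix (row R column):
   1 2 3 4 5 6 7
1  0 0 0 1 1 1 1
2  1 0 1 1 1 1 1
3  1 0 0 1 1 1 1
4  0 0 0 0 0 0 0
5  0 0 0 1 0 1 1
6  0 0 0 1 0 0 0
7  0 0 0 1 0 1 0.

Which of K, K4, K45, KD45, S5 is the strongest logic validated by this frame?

Transitive (axiom 4): yes — every two-step R-path is closed by a direct edge.
Euclidean (axiom 5): no — 1 R 4 and 1 R 5, but not 4 R 5.
Serial (axiom D): no — 4 has no R-successor.
Reflexive (axiom T): no — 1 is not related to itself.
So F validates K, K4; K45 would additionally require R to be Euclidean. The strongest is K4.

K4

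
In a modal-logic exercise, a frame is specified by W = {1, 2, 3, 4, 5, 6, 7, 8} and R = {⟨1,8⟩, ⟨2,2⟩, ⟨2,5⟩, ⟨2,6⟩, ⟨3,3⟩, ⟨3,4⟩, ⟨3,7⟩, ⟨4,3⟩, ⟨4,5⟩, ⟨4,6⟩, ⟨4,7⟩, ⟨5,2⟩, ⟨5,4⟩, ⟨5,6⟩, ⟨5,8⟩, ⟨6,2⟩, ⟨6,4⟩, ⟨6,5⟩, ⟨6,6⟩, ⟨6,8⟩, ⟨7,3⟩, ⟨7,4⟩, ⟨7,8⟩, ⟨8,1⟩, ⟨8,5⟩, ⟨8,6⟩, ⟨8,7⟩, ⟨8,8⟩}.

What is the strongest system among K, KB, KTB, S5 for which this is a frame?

Symmetric (axiom B): yes — every pair in R has its reverse in R.
Reflexive (axiom T): no — 1 is not related to itself.
Euclidean (axiom 5): no — 4 R 3 and 4 R 5, but not 3 R 5.
So F validates K, KB; KTB would additionally require R to be reflexive. The strongest is KB.

KB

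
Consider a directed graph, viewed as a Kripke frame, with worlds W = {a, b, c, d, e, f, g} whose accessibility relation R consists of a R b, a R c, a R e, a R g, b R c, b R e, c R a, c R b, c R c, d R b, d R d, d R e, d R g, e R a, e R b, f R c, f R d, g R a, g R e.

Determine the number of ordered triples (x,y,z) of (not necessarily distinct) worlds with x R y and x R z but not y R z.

Enumerating: (a,b,b), (a,b,g), (a,c,e), (a,c,g), (a,e,c), (a,e,e), (a,e,g), (a,g,b), (a,g,c), (a,g,g), (b,c,e), (b,e,c), … and 20 more.
Total: 32.

32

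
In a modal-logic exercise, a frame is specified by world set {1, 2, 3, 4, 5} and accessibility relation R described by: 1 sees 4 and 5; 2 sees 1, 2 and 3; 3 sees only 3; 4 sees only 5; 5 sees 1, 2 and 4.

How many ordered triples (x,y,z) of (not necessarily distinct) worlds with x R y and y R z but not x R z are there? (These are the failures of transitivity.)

Enumerating: (1,5,1), (1,5,2), (2,1,4), (2,1,5), (4,5,1), (4,5,2), (4,5,4), (5,1,5), (5,2,3), (5,4,5).

10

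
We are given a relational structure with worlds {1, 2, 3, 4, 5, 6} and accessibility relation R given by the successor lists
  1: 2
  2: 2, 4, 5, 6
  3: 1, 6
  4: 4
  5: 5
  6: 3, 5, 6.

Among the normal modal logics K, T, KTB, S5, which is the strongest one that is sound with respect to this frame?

K

Reflexive (axiom T): no — 1 is not related to itself.
Symmetric (axiom B): no — 1 R 2 but not 2 R 1.
Euclidean (axiom 5): no — 2 R 4 and 2 R 5, but not 4 R 5.
So F validates K; T would additionally require R to be reflexive. The strongest is K.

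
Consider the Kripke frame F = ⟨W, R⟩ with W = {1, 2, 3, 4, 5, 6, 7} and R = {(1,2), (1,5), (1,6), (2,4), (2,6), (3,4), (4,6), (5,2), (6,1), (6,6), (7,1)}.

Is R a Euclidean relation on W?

No

Euclidean: no — 1 R 2 and 1 R 5, but not 2 R 5.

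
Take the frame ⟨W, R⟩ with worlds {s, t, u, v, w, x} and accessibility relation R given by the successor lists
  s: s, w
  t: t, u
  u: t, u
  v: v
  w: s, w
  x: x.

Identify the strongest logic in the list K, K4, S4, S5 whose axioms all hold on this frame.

Transitive (axiom 4): yes — every two-step R-path is closed by a direct edge.
Reflexive (axiom T): yes — every world is R-related to itself.
Euclidean (axiom 5): yes — any two successors of a common world are R-related.
So F validates K, K4, S4, S5. The strongest is S5.

S5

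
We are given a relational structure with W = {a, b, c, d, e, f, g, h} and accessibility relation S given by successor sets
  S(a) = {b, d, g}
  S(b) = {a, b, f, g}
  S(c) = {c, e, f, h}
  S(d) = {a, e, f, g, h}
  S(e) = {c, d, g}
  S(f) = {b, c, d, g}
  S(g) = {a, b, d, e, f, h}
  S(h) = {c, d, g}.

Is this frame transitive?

No

Transitive: no — a S b and b S f, but not a S f.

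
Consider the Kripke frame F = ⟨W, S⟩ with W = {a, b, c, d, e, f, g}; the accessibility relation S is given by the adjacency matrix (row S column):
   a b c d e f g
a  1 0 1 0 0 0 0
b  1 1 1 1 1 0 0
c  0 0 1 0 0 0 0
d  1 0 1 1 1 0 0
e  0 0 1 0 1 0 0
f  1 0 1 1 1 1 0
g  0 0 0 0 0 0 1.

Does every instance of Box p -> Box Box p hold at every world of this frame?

The schema 4 characterises exactly the transitive frames.
Transitive: yes — every two-step S-path is closed by a direct edge.

Yes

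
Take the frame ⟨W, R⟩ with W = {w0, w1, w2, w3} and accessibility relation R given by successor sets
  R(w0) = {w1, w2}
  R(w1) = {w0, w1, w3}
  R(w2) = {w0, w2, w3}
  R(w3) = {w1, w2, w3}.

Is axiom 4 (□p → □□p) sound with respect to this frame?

Axiom 4 corresponds to the accessibility relation being transitive.
Transitive: no — w0 R w1 and w1 R w3, but not w0 R w3.

No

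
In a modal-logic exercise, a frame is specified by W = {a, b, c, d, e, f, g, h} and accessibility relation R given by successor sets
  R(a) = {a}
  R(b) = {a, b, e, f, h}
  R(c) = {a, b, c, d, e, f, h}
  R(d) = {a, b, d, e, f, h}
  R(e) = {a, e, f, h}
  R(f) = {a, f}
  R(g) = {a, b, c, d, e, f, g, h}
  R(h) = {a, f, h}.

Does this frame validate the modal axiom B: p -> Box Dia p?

Axiom B corresponds to the accessibility relation being symmetric.
Symmetric: no — b R a but not a R b.

No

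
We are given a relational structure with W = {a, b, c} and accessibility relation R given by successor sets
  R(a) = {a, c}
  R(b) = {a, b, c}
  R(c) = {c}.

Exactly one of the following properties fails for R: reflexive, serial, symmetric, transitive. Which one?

symmetric

Reflexive: yes — every world is R-related to itself.
Serial: yes — every world has a successor (e.g. a R a).
Symmetric: no — a R c but not c R a.
Transitive: yes — every two-step R-path is closed by a direct edge.
Only symmetric fails.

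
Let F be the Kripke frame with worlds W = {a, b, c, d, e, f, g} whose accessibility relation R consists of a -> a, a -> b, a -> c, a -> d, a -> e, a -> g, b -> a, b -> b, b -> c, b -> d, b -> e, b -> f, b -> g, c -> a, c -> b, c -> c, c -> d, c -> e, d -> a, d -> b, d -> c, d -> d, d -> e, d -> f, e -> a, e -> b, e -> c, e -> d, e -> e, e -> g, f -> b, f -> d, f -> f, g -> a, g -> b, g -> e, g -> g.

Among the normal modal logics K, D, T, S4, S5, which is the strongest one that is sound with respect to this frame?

T

Serial (axiom D): yes — every world has a successor (e.g. a R a).
Reflexive (axiom T): yes — every world is R-related to itself.
Transitive (axiom 4): no — a R b and b R f, but not a R f.
Euclidean (axiom 5): no — a R c and a R g, but not c R g.
So F validates K, D, T; S4 would additionally require R to be transitive. The strongest is T.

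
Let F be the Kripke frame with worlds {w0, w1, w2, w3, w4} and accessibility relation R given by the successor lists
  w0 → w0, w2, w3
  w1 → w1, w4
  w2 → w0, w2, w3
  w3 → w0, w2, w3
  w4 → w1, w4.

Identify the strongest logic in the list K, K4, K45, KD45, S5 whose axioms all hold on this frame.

S5

Transitive (axiom 4): yes — every two-step R-path is closed by a direct edge.
Euclidean (axiom 5): yes — any two successors of a common world are R-related.
Serial (axiom D): yes — every world has a successor (e.g. w0 R w0).
Reflexive (axiom T): yes — every world is R-related to itself.
So F validates K, K4, K45, KD45, S5. The strongest is S5.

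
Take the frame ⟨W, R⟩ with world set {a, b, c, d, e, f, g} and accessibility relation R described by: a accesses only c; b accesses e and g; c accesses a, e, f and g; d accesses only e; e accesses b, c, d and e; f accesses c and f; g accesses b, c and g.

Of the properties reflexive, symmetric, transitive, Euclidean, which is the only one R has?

symmetric

Reflexive: no — a is not related to itself.
Symmetric: yes — every pair in R has its reverse in R.
Transitive: no — a R c and c R e, but not a R e.
Euclidean: no — b R e and b R g, but not e R g.
Only symmetric holds.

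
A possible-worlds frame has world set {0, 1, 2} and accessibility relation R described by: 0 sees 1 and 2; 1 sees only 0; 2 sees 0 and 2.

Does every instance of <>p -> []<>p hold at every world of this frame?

The schema 5 characterises exactly the Euclidean frames.
Euclidean: no — 0 R 1 and 0 R 2, but not 1 R 2.

No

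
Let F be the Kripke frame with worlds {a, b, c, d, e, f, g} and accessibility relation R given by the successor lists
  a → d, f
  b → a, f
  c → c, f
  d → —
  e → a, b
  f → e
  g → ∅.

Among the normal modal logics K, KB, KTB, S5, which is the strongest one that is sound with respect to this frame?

Symmetric (axiom B): no — a R d but not d R a.
Reflexive (axiom T): no — a is not related to itself.
Euclidean (axiom 5): no — a R d and a R f, but not d R f.
So F validates K; KB would additionally require R to be symmetric. The strongest is K.

K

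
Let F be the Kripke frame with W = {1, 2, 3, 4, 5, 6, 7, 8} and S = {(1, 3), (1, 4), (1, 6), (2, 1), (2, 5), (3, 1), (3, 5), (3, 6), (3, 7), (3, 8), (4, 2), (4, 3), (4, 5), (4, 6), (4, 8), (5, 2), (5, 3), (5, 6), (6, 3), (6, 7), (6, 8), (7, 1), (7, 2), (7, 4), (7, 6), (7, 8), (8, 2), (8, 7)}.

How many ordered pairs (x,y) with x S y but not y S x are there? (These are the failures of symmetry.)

16

Enumerating: (1,4), (1,6), (2,1), (3,7), (3,8), (4,2), (4,3), (4,5), (4,6), (4,8), (5,6), (6,8), (7,1), (7,2), (7,4), (8,2).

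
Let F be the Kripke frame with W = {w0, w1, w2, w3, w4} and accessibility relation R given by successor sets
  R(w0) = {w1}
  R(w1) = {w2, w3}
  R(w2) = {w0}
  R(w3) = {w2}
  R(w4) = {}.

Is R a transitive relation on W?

No

Transitive: no — w0 R w1 and w1 R w2, but not w0 R w2.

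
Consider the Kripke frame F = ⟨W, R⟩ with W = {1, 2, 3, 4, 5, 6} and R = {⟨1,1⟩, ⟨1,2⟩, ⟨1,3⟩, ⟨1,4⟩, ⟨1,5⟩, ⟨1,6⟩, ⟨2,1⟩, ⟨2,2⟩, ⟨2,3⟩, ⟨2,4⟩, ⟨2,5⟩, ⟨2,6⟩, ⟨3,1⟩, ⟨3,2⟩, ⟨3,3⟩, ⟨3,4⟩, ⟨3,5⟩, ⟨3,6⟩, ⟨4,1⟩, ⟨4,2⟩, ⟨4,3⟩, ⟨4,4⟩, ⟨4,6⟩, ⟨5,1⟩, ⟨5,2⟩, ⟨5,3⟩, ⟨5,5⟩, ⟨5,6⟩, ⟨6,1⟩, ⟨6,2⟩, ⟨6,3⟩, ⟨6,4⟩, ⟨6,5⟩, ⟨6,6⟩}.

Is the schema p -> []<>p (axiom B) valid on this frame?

Yes

The schema B characterises exactly the symmetric frames.
Symmetric: yes — every pair in R has its reverse in R.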